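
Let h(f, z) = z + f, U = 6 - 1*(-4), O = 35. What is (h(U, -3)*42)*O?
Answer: 10290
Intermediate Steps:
U = 10 (U = 6 + 4 = 10)
h(f, z) = f + z
(h(U, -3)*42)*O = ((10 - 3)*42)*35 = (7*42)*35 = 294*35 = 10290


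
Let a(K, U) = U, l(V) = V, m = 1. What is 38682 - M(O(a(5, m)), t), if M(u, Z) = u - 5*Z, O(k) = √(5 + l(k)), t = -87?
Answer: 38247 - √6 ≈ 38245.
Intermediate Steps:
O(k) = √(5 + k)
38682 - M(O(a(5, m)), t) = 38682 - (√(5 + 1) - 5*(-87)) = 38682 - (√6 + 435) = 38682 - (435 + √6) = 38682 + (-435 - √6) = 38247 - √6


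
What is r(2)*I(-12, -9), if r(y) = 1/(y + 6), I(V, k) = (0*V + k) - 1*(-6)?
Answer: -3/8 ≈ -0.37500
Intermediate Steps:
I(V, k) = 6 + k (I(V, k) = (0 + k) + 6 = k + 6 = 6 + k)
r(y) = 1/(6 + y)
r(2)*I(-12, -9) = (6 - 9)/(6 + 2) = -3/8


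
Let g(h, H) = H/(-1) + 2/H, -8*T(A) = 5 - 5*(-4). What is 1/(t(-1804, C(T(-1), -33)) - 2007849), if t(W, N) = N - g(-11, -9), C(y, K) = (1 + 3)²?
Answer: -9/18070576 ≈ -4.9805e-7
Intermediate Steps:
T(A) = -25/8 (T(A) = -(5 - 5*(-4))/8 = -(5 + 20)/8 = -⅛*25 = -25/8)
g(h, H) = -H + 2/H (g(h, H) = H*(-1) + 2/H = -H + 2/H)
C(y, K) = 16 (C(y, K) = 4² = 16)
t(W, N) = -79/9 + N (t(W, N) = N - (-1*(-9) + 2/(-9)) = N - (9 + 2*(-⅑)) = N - (9 - 2/9) = N - 1*79/9 = N - 79/9 = -79/9 + N)
1/(t(-1804, C(T(-1), -33)) - 2007849) = 1/((-79/9 + 16) - 2007849) = 1/(65/9 - 2007849) = 1/(-18070576/9) = -9/18070576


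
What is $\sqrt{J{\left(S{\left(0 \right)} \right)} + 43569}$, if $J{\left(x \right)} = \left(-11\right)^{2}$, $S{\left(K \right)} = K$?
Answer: $\sqrt{43690} \approx 209.02$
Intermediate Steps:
$J{\left(x \right)} = 121$
$\sqrt{J{\left(S{\left(0 \right)} \right)} + 43569} = \sqrt{121 + 43569} = \sqrt{43690}$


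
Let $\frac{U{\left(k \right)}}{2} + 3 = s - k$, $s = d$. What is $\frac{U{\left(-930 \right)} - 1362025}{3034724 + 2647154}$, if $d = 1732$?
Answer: $- \frac{1356707}{5681878} \approx -0.23878$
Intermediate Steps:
$s = 1732$
$U{\left(k \right)} = 3458 - 2 k$ ($U{\left(k \right)} = -6 + 2 \left(1732 - k\right) = -6 - \left(-3464 + 2 k\right) = 3458 - 2 k$)
$\frac{U{\left(-930 \right)} - 1362025}{3034724 + 2647154} = \frac{\left(3458 - -1860\right) - 1362025}{3034724 + 2647154} = \frac{\left(3458 + 1860\right) - 1362025}{5681878} = \left(5318 - 1362025\right) \frac{1}{5681878} = \left(-1356707\right) \frac{1}{5681878} = - \frac{1356707}{5681878}$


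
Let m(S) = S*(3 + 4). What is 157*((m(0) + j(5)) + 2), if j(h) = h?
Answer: 1099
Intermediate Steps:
m(S) = 7*S (m(S) = S*7 = 7*S)
157*((m(0) + j(5)) + 2) = 157*((7*0 + 5) + 2) = 157*((0 + 5) + 2) = 157*(5 + 2) = 157*7 = 1099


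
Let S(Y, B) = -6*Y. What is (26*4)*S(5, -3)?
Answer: -3120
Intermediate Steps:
(26*4)*S(5, -3) = (26*4)*(-6*5) = 104*(-30) = -3120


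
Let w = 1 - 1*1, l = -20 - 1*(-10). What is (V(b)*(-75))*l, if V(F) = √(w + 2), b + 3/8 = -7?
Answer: 750*√2 ≈ 1060.7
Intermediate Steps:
b = -59/8 (b = -3/8 - 7 = -59/8 ≈ -7.3750)
l = -10 (l = -20 + 10 = -10)
w = 0 (w = 1 - 1 = 0)
V(F) = √2 (V(F) = √(0 + 2) = √2)
(V(b)*(-75))*l = (√2*(-75))*(-10) = -75*√2*(-10) = 750*√2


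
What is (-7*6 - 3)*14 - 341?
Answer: -971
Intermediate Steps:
(-7*6 - 3)*14 - 341 = (-42 - 3)*14 - 341 = -45*14 - 341 = -630 - 341 = -971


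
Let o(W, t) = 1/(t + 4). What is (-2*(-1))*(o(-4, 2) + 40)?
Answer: 241/3 ≈ 80.333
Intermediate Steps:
o(W, t) = 1/(4 + t)
(-2*(-1))*(o(-4, 2) + 40) = (-2*(-1))*(1/(4 + 2) + 40) = 2*(1/6 + 40) = 2*(241/6) = 241/3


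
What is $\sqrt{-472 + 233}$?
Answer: $i \sqrt{239} \approx 15.46 i$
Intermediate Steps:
$\sqrt{-472 + 233} = \sqrt{-239} = i \sqrt{239}$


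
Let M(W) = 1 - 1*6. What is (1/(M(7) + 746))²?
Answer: 1/549081 ≈ 1.8212e-6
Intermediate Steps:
M(W) = -5 (M(W) = 1 - 6 = -5)
(1/(M(7) + 746))² = (1/(-5 + 746))² = (1/741)² = 1/549081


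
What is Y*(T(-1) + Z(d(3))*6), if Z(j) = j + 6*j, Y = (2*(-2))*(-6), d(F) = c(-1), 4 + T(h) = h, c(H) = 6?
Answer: 5928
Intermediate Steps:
T(h) = -4 + h
d(F) = 6
Y = 24 (Y = -4*(-6) = 24)
Z(j) = 7*j
Y*(T(-1) + Z(d(3))*6) = 24*((-4 - 1) + (7*6)*6) = 24*(-5 + 42*6) = 24*(-5 + 252) = 24*247 = 5928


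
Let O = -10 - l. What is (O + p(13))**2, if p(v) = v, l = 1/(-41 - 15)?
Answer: 28561/3136 ≈ 9.1075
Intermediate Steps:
l = -1/56 (l = 1/(-56) = -1/56 ≈ -0.017857)
O = -559/56 (O = -10 - 1*(-1/56) = -10 + 1/56 = -559/56 ≈ -9.9821)
(O + p(13))**2 = (-559/56 + 13)**2 = (169/56)**2 = 28561/3136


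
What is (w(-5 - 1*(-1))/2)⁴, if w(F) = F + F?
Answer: 256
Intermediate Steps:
w(F) = 2*F
(w(-5 - 1*(-1))/2)⁴ = ((2*(-5 - 1*(-1)))/2)⁴ = ((2*(-5 + 1))*(½))⁴ = ((2*(-4))*(½))⁴ = (-8*½)⁴ = (-4)⁴ = 256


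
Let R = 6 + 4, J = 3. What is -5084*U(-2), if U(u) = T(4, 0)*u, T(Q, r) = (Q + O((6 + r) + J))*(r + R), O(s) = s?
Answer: 1321840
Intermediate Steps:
R = 10
T(Q, r) = (10 + r)*(9 + Q + r) (T(Q, r) = (Q + ((6 + r) + 3))*(r + 10) = (Q + (9 + r))*(10 + r) = (9 + Q + r)*(10 + r) = (10 + r)*(9 + Q + r))
U(u) = 130*u (U(u) = (90 + 0**2 + 10*4 + 19*0 + 4*0)*u = (90 + 0 + 40 + 0 + 0)*u = 130*u)
-5084*U(-2) = -660920*(-2) = -5084*(-260) = 1321840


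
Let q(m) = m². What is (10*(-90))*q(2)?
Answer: -3600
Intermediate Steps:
(10*(-90))*q(2) = (10*(-90))*2² = -900*4 = -3600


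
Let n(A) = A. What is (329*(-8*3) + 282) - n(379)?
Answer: -7993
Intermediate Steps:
(329*(-8*3) + 282) - n(379) = (329*(-8*3) + 282) - 1*379 = (329*(-24) + 282) - 379 = (-7896 + 282) - 379 = -7614 - 379 = -7993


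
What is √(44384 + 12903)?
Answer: √57287 ≈ 239.35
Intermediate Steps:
√(44384 + 12903) = √57287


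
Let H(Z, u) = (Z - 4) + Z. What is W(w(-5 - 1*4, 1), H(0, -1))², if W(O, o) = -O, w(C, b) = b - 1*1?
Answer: 0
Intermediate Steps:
w(C, b) = -1 + b (w(C, b) = b - 1 = -1 + b)
H(Z, u) = -4 + 2*Z (H(Z, u) = (-4 + Z) + Z = -4 + 2*Z)
W(w(-5 - 1*4, 1), H(0, -1))² = (-(-1 + 1))² = (-1*0)² = 0² = 0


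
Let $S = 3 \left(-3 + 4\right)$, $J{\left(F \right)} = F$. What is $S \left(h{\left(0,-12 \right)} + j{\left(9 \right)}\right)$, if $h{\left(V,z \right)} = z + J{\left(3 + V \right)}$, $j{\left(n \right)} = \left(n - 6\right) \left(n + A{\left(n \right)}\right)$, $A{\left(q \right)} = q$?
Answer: $135$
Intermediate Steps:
$j{\left(n \right)} = 2 n \left(-6 + n\right)$ ($j{\left(n \right)} = \left(n - 6\right) \left(n + n\right) = \left(-6 + n\right) 2 n = 2 n \left(-6 + n\right)$)
$S = 3$ ($S = 3 \cdot 1 = 3$)
$h{\left(V,z \right)} = 3 + V + z$ ($h{\left(V,z \right)} = z + \left(3 + V\right) = 3 + V + z$)
$S \left(h{\left(0,-12 \right)} + j{\left(9 \right)}\right) = 3 \left(\left(3 + 0 - 12\right) + 2 \cdot 9 \left(-6 + 9\right)\right) = 3 \left(-9 + 2 \cdot 9 \cdot 3\right) = 3 \left(-9 + 54\right) = 3 \cdot 45 = 135$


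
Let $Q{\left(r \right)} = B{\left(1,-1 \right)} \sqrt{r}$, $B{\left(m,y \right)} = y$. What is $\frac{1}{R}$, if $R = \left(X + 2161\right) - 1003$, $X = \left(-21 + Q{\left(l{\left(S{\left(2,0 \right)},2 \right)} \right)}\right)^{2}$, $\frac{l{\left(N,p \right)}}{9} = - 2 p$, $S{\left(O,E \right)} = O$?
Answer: $\frac{521}{835491} - \frac{28 i}{278497} \approx 0.00062359 - 0.00010054 i$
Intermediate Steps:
$l{\left(N,p \right)} = - 18 p$ ($l{\left(N,p \right)} = 9 \left(- 2 p\right) = - 18 p$)
$Q{\left(r \right)} = - \sqrt{r}$
$X = \left(-21 - 6 i\right)^{2}$ ($X = \left(-21 - \sqrt{\left(-18\right) 2}\right)^{2} = \left(-21 - \sqrt{-36}\right)^{2} = \left(-21 - 6 i\right)^{2} \approx 405.0 + 252.0 i$)
$R = 1563 + 252 i$ ($R = \left(\left(405 + 252 i\right) + 2161\right) - 1003 = \left(2566 + 252 i\right) - 1003 = 1563 + 252 i \approx 1563.0 + 252.0 i$)
$\frac{1}{R} = \frac{1}{1563 + 252 i} = \frac{1563 - 252 i}{2506473}$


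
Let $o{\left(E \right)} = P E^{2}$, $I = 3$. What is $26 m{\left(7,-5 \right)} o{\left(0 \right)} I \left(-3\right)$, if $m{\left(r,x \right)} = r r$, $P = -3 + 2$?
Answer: $0$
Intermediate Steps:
$P = -1$
$m{\left(r,x \right)} = r^{2}$
$o{\left(E \right)} = - E^{2}$
$26 m{\left(7,-5 \right)} o{\left(0 \right)} I \left(-3\right) = 26 \cdot 7^{2} - 0^{2} \cdot 3 \left(-3\right) = 26 \cdot 49 \left(-1\right) 0 \cdot 3 \left(-3\right) = 1274 \cdot 0 \cdot 3 \left(-3\right) = 1274 \cdot 0 \left(-3\right) = 1274 \cdot 0 = 0$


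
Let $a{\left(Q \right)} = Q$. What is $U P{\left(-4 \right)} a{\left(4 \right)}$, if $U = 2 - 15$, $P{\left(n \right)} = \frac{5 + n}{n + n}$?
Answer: $\frac{13}{2} \approx 6.5$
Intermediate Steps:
$P{\left(n \right)} = \frac{5 + n}{2 n}$
$U = -13$ ($U = 2 - 15 = -13$)
$U P{\left(-4 \right)} a{\left(4 \right)} = - 13 \frac{5 - 4}{2 \left(-4\right)} 4 = - 13 \cdot \frac{1}{2} \left(- \frac{1}{4}\right) 1 \cdot 4 = \left(-13\right) \left(- \frac{1}{8}\right) 4 = \frac{13}{8} \cdot 4 = \frac{13}{2}$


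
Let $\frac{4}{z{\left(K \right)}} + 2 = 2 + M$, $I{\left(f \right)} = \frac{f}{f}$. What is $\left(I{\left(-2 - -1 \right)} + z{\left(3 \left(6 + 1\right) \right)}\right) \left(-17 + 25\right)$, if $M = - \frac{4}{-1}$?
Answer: $16$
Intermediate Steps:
$M = 4$ ($M = \left(-4\right) \left(-1\right) = 4$)
$I{\left(f \right)} = 1$
$z{\left(K \right)} = 1$ ($z{\left(K \right)} = \frac{4}{-2 + \left(2 + 4\right)} = \frac{4}{-2 + 6} = \frac{4}{4} = 4 \cdot \frac{1}{4} = 1$)
$\left(I{\left(-2 - -1 \right)} + z{\left(3 \left(6 + 1\right) \right)}\right) \left(-17 + 25\right) = \left(1 + 1\right) \left(-17 + 25\right) = 2 \cdot 8 = 16$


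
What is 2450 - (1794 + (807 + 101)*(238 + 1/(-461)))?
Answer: -99320620/461 ≈ -2.1545e+5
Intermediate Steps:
2450 - (1794 + (807 + 101)*(238 + 1/(-461))) = 2450 - (1794 + 908*(238 - 1/461)) = 2450 - (1794 + 908*(109717/461)) = 2450 - (1794 + 99623036/461) = 2450 - 1*100450070/461 = 2450 - 100450070/461 = -99320620/461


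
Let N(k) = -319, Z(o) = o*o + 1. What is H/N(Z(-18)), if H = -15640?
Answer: 15640/319 ≈ 49.028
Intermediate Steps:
Z(o) = 1 + o² (Z(o) = o² + 1 = 1 + o²)
H/N(Z(-18)) = -15640/(-319) = -15640*(-1/319) = 15640/319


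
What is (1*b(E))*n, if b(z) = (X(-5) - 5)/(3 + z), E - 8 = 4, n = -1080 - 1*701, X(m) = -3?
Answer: 14248/15 ≈ 949.87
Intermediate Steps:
n = -1781 (n = -1080 - 701 = -1781)
E = 12 (E = 8 + 4 = 12)
b(z) = -8/(3 + z) (b(z) = (-3 - 5)/(3 + z) = -8/(3 + z))
(1*b(E))*n = (1*(-8/(3 + 12)))*(-1781) = (1*(-8/15))*(-1781) = -8/15*(-1781) = 14248/15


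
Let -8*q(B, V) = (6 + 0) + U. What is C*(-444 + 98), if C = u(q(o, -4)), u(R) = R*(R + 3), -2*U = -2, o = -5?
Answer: 20587/32 ≈ 643.34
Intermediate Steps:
U = 1 (U = -½*(-2) = 1)
q(B, V) = -7/8 (q(B, V) = -((6 + 0) + 1)/8 = -(6 + 1)/8 = -⅛*7 = -7/8)
u(R) = R*(3 + R)
C = -119/64 (C = -7*(3 - 7/8)/8 = -7/8*17/8 = -119/64 ≈ -1.8594)
C*(-444 + 98) = -119*(-444 + 98)/64 = -119/64*(-346) = 20587/32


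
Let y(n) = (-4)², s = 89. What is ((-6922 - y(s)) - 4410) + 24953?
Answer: 13605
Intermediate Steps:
y(n) = 16
((-6922 - y(s)) - 4410) + 24953 = ((-6922 - 1*16) - 4410) + 24953 = ((-6922 - 16) - 4410) + 24953 = (-6938 - 4410) + 24953 = -11348 + 24953 = 13605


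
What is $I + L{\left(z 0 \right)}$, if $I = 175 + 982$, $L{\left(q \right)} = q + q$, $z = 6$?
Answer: $1157$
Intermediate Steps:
$L{\left(q \right)} = 2 q$
$I = 1157$
$I + L{\left(z 0 \right)} = 1157 + 2 \cdot 6 \cdot 0 = 1157 + 2 \cdot 0 = 1157 + 0 = 1157$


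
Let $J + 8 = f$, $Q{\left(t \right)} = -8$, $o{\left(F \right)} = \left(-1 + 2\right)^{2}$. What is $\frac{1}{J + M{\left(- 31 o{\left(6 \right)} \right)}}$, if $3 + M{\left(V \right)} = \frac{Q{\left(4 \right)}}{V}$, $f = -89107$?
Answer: $- \frac{31}{2762650} \approx -1.1221 \cdot 10^{-5}$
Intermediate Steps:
$o{\left(F \right)} = 1$ ($o{\left(F \right)} = 1^{2} = 1$)
$J = -89115$ ($J = -8 - 89107 = -89115$)
$M{\left(V \right)} = -3 - \frac{8}{V}$
$\frac{1}{J + M{\left(- 31 o{\left(6 \right)} \right)}} = \frac{1}{-89115 - \left(3 + \frac{8}{\left(-31\right) 1}\right)} = \frac{1}{-89115 - \left(3 + \frac{8}{-31}\right)} = \frac{1}{-89115 - \frac{85}{31}} = \frac{1}{- \frac{2762650}{31}} = - \frac{31}{2762650}$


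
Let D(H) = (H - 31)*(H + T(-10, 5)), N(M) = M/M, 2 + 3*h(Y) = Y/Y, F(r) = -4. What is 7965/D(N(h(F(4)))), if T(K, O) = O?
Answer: -177/4 ≈ -44.250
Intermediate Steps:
h(Y) = -⅓ (h(Y) = -⅔ + (Y/Y)/3 = -⅔ + (⅓)*1 = -⅔ + ⅓ = -⅓)
N(M) = 1
D(H) = (-31 + H)*(5 + H) (D(H) = (H - 31)*(H + 5) = (-31 + H)*(5 + H))
7965/D(N(h(F(4)))) = 7965/(-155 + 1² - 26*1) = 7965/(-155 + 1 - 26) = 7965/(-180) = 7965*(-1/180) = -177/4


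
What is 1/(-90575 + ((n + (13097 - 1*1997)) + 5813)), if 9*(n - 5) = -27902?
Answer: -9/690815 ≈ -1.3028e-5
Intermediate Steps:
n = -27857/9 (n = 5 + (⅑)*(-27902) = 5 - 27902/9 = -27857/9 ≈ -3095.2)
1/(-90575 + ((n + (13097 - 1*1997)) + 5813)) = 1/(-90575 + ((-27857/9 + (13097 - 1*1997)) + 5813)) = 1/(-90575 + ((-27857/9 + (13097 - 1997)) + 5813)) = 1/(-90575 + ((-27857/9 + 11100) + 5813)) = 1/(-90575 + (72043/9 + 5813)) = 1/(-90575 + 124360/9) = 1/(-690815/9) = -9/690815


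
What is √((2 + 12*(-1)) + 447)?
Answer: √437 ≈ 20.905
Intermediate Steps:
√((2 + 12*(-1)) + 447) = √((2 - 12) + 447) = √(-10 + 447) = √437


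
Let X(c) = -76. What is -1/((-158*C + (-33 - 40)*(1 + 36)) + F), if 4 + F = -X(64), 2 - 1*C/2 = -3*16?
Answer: 1/18429 ≈ 5.4262e-5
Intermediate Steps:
C = 100 (C = 4 - (-6)*16 = 4 - 2*(-48) = 4 + 96 = 100)
F = 72 (F = -4 - 1*(-76) = -4 + 76 = 72)
-1/((-158*C + (-33 - 40)*(1 + 36)) + F) = -1/((-158*100 + (-33 - 40)*(1 + 36)) + 72) = -1/((-15800 - 73*37) + 72) = -1/((-15800 - 2701) + 72) = -1/(-18501 + 72) = -1/(-18429) = -1*(-1/18429) = 1/18429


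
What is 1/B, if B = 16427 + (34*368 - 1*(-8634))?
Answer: 1/37573 ≈ 2.6615e-5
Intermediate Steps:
B = 37573 (B = 16427 + (12512 + 8634) = 16427 + 21146 = 37573)
1/B = 1/37573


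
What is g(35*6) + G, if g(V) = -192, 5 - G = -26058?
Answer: 25871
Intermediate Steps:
G = 26063 (G = 5 - 1*(-26058) = 5 + 26058 = 26063)
g(35*6) + G = -192 + 26063 = 25871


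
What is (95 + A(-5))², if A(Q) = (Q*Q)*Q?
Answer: 900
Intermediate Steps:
A(Q) = Q³ (A(Q) = Q²*Q = Q³)
(95 + A(-5))² = (95 + (-5)³)² = (95 - 125)² = (-30)² = 900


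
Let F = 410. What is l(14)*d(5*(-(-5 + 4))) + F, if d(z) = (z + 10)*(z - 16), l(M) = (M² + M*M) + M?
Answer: -66580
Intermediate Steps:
l(M) = M + 2*M² (l(M) = (M² + M²) + M = 2*M² + M = M + 2*M²)
d(z) = (-16 + z)*(10 + z) (d(z) = (10 + z)*(-16 + z) = (-16 + z)*(10 + z))
l(14)*d(5*(-(-5 + 4))) + F = (14*(1 + 2*14))*(-160 + (5*(-(-5 + 4)))² - 30*(-(-5 + 4))) + 410 = (14*(1 + 28))*(-160 + (5*(-1*(-1)))² - 30*(-1*(-1))) + 410 = (14*29)*(-160 + (5*1)² - 30) + 410 = 406*(-160 + 5² - 6*5) + 410 = 406*(-160 + 25 - 30) + 410 = 406*(-165) + 410 = -66990 + 410 = -66580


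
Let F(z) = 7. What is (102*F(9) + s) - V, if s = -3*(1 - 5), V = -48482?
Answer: 49208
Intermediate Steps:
s = 12 (s = -3*(-4) = 12)
(102*F(9) + s) - V = (102*7 + 12) - 1*(-48482) = (714 + 12) + 48482 = 726 + 48482 = 49208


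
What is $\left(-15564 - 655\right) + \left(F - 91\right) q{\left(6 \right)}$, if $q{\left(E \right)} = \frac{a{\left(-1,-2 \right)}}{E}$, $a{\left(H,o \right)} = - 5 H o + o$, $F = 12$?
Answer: $-16061$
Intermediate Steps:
$a{\left(H,o \right)} = o - 5 H o$ ($a{\left(H,o \right)} = - 5 H o + o = o - 5 H o$)
$q{\left(E \right)} = - \frac{12}{E}$ ($q{\left(E \right)} = \frac{\left(-2\right) \left(1 - -5\right)}{E} = \frac{\left(-2\right) \left(1 + 5\right)}{E} = \frac{\left(-2\right) 6}{E} = - \frac{12}{E}$)
$\left(-15564 - 655\right) + \left(F - 91\right) q{\left(6 \right)} = \left(-15564 - 655\right) + \left(12 - 91\right) \left(- \frac{12}{6}\right) = -16219 - 79 \left(\left(-12\right) \frac{1}{6}\right) = -16219 - -158 = -16219 + 158 = -16061$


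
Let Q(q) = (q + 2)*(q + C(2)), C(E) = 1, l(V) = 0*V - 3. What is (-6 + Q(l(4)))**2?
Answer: 16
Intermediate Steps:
l(V) = -3 (l(V) = 0 - 3 = -3)
Q(q) = (1 + q)*(2 + q) (Q(q) = (q + 2)*(q + 1) = (2 + q)*(1 + q) = (1 + q)*(2 + q))
(-6 + Q(l(4)))**2 = (-6 + (2 + (-3)**2 + 3*(-3)))**2 = (-6 + (2 + 9 - 9))**2 = (-6 + 2)**2 = (-4)**2 = 16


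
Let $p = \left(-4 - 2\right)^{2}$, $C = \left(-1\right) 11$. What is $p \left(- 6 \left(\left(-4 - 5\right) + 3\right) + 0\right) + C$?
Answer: $1285$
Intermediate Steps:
$C = -11$
$p = 36$ ($p = \left(-6\right)^{2} = 36$)
$p \left(- 6 \left(\left(-4 - 5\right) + 3\right) + 0\right) + C = 36 \left(- 6 \left(\left(-4 - 5\right) + 3\right) + 0\right) - 11 = 36 \left(- 6 \left(-9 + 3\right) + 0\right) - 11 = 36 \left(\left(-6\right) \left(-6\right) + 0\right) - 11 = 36 \left(36 + 0\right) - 11 = 36 \cdot 36 - 11 = 1296 - 11 = 1285$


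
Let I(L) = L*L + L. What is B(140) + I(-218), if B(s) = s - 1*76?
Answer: 47370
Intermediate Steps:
B(s) = -76 + s (B(s) = s - 76 = -76 + s)
I(L) = L + L² (I(L) = L² + L = L + L²)
B(140) + I(-218) = (-76 + 140) - 218*(1 - 218) = 64 - 218*(-217) = 64 + 47306 = 47370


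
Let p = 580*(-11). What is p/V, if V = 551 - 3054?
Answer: 6380/2503 ≈ 2.5489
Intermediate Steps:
p = -6380
V = -2503
p/V = -6380/(-2503) = -6380*(-1/2503) = 6380/2503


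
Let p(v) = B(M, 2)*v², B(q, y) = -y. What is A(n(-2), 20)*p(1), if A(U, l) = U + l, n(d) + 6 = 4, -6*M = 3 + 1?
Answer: -36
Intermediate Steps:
M = -⅔ (M = -(3 + 1)/6 = -⅙*4 = -⅔ ≈ -0.66667)
n(d) = -2 (n(d) = -6 + 4 = -2)
p(v) = -2*v² (p(v) = (-1*2)*v² = -2*v²)
A(n(-2), 20)*p(1) = (-2 + 20)*(-2*1²) = 18*(-2*1) = 18*(-2) = -36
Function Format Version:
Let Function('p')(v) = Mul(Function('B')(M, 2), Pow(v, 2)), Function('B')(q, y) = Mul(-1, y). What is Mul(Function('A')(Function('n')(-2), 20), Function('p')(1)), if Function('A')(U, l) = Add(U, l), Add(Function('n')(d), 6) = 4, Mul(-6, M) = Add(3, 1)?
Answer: -36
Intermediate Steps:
M = Rational(-2, 3) (M = Mul(Rational(-1, 6), Add(3, 1)) = Mul(Rational(-1, 6), 4) = Rational(-2, 3) ≈ -0.66667)
Function('n')(d) = -2 (Function('n')(d) = Add(-6, 4) = -2)
Function('p')(v) = Mul(-2, Pow(v, 2)) (Function('p')(v) = Mul(Mul(-1, 2), Pow(v, 2)) = Mul(-2, Pow(v, 2)))
Mul(Function('A')(Function('n')(-2), 20), Function('p')(1)) = Mul(Add(-2, 20), Mul(-2, Pow(1, 2))) = Mul(18, Mul(-2, 1)) = Mul(18, -2) = -36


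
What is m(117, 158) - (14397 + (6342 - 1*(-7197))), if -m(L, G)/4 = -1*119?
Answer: -27460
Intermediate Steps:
m(L, G) = 476 (m(L, G) = -(-4)*119 = -4*(-119) = 476)
m(117, 158) - (14397 + (6342 - 1*(-7197))) = 476 - (14397 + (6342 - 1*(-7197))) = 476 - (14397 + (6342 + 7197)) = 476 - (14397 + 13539) = 476 - 1*27936 = 476 - 27936 = -27460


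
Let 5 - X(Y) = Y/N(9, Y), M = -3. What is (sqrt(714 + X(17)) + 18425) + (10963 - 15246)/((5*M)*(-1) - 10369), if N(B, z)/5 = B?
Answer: 190776733/10354 + sqrt(161690)/15 ≈ 18452.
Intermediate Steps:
N(B, z) = 5*B
X(Y) = 5 - Y/45 (X(Y) = 5 - Y/(5*9) = 5 - Y/45)
(sqrt(714 + X(17)) + 18425) + (10963 - 15246)/((5*M)*(-1) - 10369) = (sqrt(714 + (5 - 1/45*17)) + 18425) + (10963 - 15246)/((5*(-3))*(-1) - 10369) = (sqrt(714 + (5 - 17/45)) + 18425) - 4283/(-15*(-1) - 10369) = (sqrt(714 + 208/45) + 18425) - 4283/(15 - 10369) = (sqrt(32338/45) + 18425) - 4283/(-10354) = (sqrt(161690)/15 + 18425) - 4283*(-1/10354) = (18425 + sqrt(161690)/15) + 4283/10354 = 190776733/10354 + sqrt(161690)/15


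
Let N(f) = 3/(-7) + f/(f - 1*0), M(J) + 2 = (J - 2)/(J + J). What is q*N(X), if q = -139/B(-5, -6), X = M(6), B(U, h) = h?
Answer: 278/21 ≈ 13.238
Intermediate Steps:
M(J) = -2 + (-2 + J)/(2*J) (M(J) = -2 + (J - 2)/(J + J) = -2 + (-2 + J)/((2*J)) = -2 + (-2 + J)*(1/(2*J)) = -2 + (-2 + J)/(2*J))
X = -5/3 (X = -3/2 - 1/6 = -5/3 ≈ -1.6667)
N(f) = 4/7 (N(f) = 3*(-1/7) + f/(f + 0) = -3/7 + f/f = -3/7 + 1 = 4/7)
q = 139/6 (q = -139/(-6) = -139*(-1/6) = 139/6 ≈ 23.167)
q*N(X) = (139/6)*(4/7) = 278/21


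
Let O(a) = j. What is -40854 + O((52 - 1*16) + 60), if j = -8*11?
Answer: -40942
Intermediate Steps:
j = -88
O(a) = -88
-40854 + O((52 - 1*16) + 60) = -40854 - 88 = -40942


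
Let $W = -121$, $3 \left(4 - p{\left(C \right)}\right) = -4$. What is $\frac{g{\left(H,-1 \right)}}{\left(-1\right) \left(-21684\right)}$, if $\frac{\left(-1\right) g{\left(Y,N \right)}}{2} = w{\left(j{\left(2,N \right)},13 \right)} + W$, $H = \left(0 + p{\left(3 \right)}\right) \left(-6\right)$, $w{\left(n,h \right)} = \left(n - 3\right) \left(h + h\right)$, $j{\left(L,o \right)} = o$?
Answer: $\frac{75}{3614} \approx 0.020753$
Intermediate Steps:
$p{\left(C \right)} = \frac{16}{3}$ ($p{\left(C \right)} = 4 - - \frac{4}{3} = 4 + \frac{4}{3} = \frac{16}{3}$)
$w{\left(n,h \right)} = 2 h \left(-3 + n\right)$ ($w{\left(n,h \right)} = \left(-3 + n\right) 2 h = 2 h \left(-3 + n\right)$)
$H = -32$ ($H = \left(0 + \frac{16}{3}\right) \left(-6\right) = \frac{16}{3} \left(-6\right) = -32$)
$g{\left(Y,N \right)} = 398 - 52 N$ ($g{\left(Y,N \right)} = - 2 \left(2 \cdot 13 \left(-3 + N\right) - 121\right) = - 2 \left(\left(-78 + 26 N\right) - 121\right) = - 2 \left(-199 + 26 N\right) = 398 - 52 N$)
$\frac{g{\left(H,-1 \right)}}{\left(-1\right) \left(-21684\right)} = \frac{398 - -52}{\left(-1\right) \left(-21684\right)} = \frac{398 + 52}{21684} = 450 \cdot \frac{1}{21684} = \frac{75}{3614}$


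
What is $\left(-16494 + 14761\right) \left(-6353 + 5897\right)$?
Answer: $790248$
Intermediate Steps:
$\left(-16494 + 14761\right) \left(-6353 + 5897\right) = \left(-1733\right) \left(-456\right) = 790248$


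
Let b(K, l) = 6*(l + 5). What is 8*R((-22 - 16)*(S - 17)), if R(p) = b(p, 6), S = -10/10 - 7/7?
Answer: 528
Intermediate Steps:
S = -2 (S = -10*⅒ - 7*⅐ = -1 - 1 = -2)
b(K, l) = 30 + 6*l (b(K, l) = 6*(5 + l) = 30 + 6*l)
R(p) = 66 (R(p) = 30 + 6*6 = 30 + 36 = 66)
8*R((-22 - 16)*(S - 17)) = 8*66 = 528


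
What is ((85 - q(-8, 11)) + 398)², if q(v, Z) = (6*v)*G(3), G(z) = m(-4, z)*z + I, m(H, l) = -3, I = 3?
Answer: 38025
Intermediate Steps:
G(z) = 3 - 3*z (G(z) = -3*z + 3 = 3 - 3*z)
q(v, Z) = -36*v (q(v, Z) = (6*v)*(3 - 3*3) = (6*v)*(3 - 9) = (6*v)*(-6) = -36*v)
((85 - q(-8, 11)) + 398)² = ((85 - (-36)*(-8)) + 398)² = ((85 - 1*288) + 398)² = ((85 - 288) + 398)² = (-203 + 398)² = 195² = 38025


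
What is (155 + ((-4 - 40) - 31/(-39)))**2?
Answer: 19009600/1521 ≈ 12498.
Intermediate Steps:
(155 + ((-4 - 40) - 31/(-39)))**2 = (155 + (-44 - 31*(-1/39)))**2 = (155 + (-44 + 31/39))**2 = (155 - 1685/39)**2 = (4360/39)**2 = 19009600/1521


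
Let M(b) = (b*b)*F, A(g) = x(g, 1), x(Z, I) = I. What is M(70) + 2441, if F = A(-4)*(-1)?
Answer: -2459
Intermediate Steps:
A(g) = 1
F = -1 (F = 1*(-1) = -1)
M(b) = -b² (M(b) = (b*b)*(-1) = b²*(-1) = -b²)
M(70) + 2441 = -1*70² + 2441 = -1*4900 + 2441 = -4900 + 2441 = -2459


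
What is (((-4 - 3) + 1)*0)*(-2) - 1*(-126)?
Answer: 126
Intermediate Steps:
(((-4 - 3) + 1)*0)*(-2) - 1*(-126) = ((-7 + 1)*0)*(-2) + 126 = -6*0*(-2) + 126 = 0*(-2) + 126 = 0 + 126 = 126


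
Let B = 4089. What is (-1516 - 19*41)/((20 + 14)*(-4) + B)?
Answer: -2295/3953 ≈ -0.58057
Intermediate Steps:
(-1516 - 19*41)/((20 + 14)*(-4) + B) = (-1516 - 19*41)/((20 + 14)*(-4) + 4089) = (-1516 - 779)/(34*(-4) + 4089) = -2295/(-136 + 4089) = -2295/3953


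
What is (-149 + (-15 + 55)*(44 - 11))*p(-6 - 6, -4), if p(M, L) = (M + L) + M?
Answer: -32788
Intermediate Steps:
p(M, L) = L + 2*M (p(M, L) = (L + M) + M = L + 2*M)
(-149 + (-15 + 55)*(44 - 11))*p(-6 - 6, -4) = (-149 + (-15 + 55)*(44 - 11))*(-4 + 2*(-6 - 6)) = (-149 + 40*33)*(-4 + 2*(-12)) = (-149 + 1320)*(-4 - 24) = 1171*(-28) = -32788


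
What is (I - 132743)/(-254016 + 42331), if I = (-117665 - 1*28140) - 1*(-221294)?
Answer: 57254/211685 ≈ 0.27047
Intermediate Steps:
I = 75489 (I = (-117665 - 28140) + 221294 = -145805 + 221294 = 75489)
(I - 132743)/(-254016 + 42331) = (75489 - 132743)/(-254016 + 42331) = -57254/(-211685) = -57254*(-1/211685) = 57254/211685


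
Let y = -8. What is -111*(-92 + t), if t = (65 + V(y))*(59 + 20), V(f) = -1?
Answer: -551004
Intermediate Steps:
t = 5056 (t = (65 - 1)*(59 + 20) = 64*79 = 5056)
-111*(-92 + t) = -111*(-92 + 5056) = -111*4964 = -551004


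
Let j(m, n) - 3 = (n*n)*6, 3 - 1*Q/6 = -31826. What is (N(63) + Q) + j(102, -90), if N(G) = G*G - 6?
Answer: 243540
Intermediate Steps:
Q = 190974 (Q = 18 - 6*(-31826) = 18 + 190956 = 190974)
j(m, n) = 3 + 6*n² (j(m, n) = 3 + (n*n)*6 = 3 + n²*6 = 3 + 6*n²)
N(G) = -6 + G² (N(G) = G² - 6 = -6 + G²)
(N(63) + Q) + j(102, -90) = ((-6 + 63²) + 190974) + (3 + 6*(-90)²) = ((-6 + 3969) + 190974) + (3 + 6*8100) = (3963 + 190974) + (3 + 48600) = 194937 + 48603 = 243540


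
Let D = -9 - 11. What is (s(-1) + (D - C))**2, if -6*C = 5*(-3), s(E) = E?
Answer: 2209/4 ≈ 552.25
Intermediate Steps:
D = -20
C = 5/2 (C = -5*(-3)/6 = -1/6*(-15) = 5/2 ≈ 2.5000)
(s(-1) + (D - C))**2 = (-1 + (-20 - 1*5/2))**2 = (-1 + (-20 - 5/2))**2 = (-1 - 45/2)**2 = (-47/2)**2 = 2209/4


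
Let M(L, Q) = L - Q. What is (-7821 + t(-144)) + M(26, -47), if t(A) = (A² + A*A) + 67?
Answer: 33791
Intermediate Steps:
t(A) = 67 + 2*A² (t(A) = (A² + A²) + 67 = 2*A² + 67 = 67 + 2*A²)
(-7821 + t(-144)) + M(26, -47) = (-7821 + (67 + 2*(-144)²)) + (26 - 1*(-47)) = (-7821 + (67 + 2*20736)) + (26 + 47) = (-7821 + (67 + 41472)) + 73 = (-7821 + 41539) + 73 = 33718 + 73 = 33791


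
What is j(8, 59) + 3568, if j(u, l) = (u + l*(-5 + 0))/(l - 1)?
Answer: 206657/58 ≈ 3563.1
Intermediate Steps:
j(u, l) = (u - 5*l)/(-1 + l) (j(u, l) = (u + l*(-5))/(-1 + l) = (u - 5*l)/(-1 + l))
j(8, 59) + 3568 = (8 - 5*59)/(-1 + 59) + 3568 = (8 - 295)/58 + 3568 = (1/58)*(-287) + 3568 = -287/58 + 3568 = 206657/58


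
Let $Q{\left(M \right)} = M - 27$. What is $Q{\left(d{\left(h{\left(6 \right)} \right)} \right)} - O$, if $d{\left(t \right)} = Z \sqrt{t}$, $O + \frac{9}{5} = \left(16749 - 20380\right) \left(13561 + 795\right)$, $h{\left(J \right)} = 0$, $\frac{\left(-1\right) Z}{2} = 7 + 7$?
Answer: $\frac{260633054}{5} \approx 5.2127 \cdot 10^{7}$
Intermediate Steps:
$Z = -28$ ($Z = - 2 \left(7 + 7\right) = \left(-2\right) 14 = -28$)
$O = - \frac{260633189}{5}$ ($O = - \frac{9}{5} + \left(16749 - 20380\right) \left(13561 + 795\right) = - \frac{9}{5} - 52126636 = - \frac{260633189}{5} \approx -5.2127 \cdot 10^{7}$)
$d{\left(t \right)} = - 28 \sqrt{t}$
$Q{\left(M \right)} = -27 + M$ ($Q{\left(M \right)} = M - 27 = -27 + M$)
$Q{\left(d{\left(h{\left(6 \right)} \right)} \right)} - O = \left(-27 - 28 \sqrt{0}\right) - - \frac{260633189}{5} = \left(-27 - 0\right) + \frac{260633189}{5} = \left(-27 + 0\right) + \frac{260633189}{5} = -27 + \frac{260633189}{5} = \frac{260633054}{5}$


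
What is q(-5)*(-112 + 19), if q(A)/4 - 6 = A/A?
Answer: -2604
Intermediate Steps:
q(A) = 28 (q(A) = 24 + 4*(A/A) = 24 + 4*1 = 24 + 4 = 28)
q(-5)*(-112 + 19) = 28*(-112 + 19) = 28*(-93) = -2604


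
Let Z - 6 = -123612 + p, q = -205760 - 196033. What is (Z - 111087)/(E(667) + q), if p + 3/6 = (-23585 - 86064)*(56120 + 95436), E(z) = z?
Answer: 33236397075/802252 ≈ 41429.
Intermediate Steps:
q = -401793
p = -33235927689/2 (p = -½ + (-23585 - 86064)*(56120 + 95436) = -½ - 109649*151556 = -½ - 16617963844 = -33235927689/2 ≈ -1.6618e+10)
Z = -33236174901/2 (Z = 6 + (-123612 - 33235927689/2) = 6 - 33236174913/2 = -33236174901/2 ≈ -1.6618e+10)
(Z - 111087)/(E(667) + q) = (-33236174901/2 - 111087)/(667 - 401793) = -33236397075/2/(-401126) = -33236397075/2*(-1/401126) = 33236397075/802252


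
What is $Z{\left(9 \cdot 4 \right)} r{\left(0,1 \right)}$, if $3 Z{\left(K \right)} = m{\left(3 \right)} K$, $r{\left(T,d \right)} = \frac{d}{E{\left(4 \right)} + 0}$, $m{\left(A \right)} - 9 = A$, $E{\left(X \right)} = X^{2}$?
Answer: $9$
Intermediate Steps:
$m{\left(A \right)} = 9 + A$
$r{\left(T,d \right)} = \frac{d}{16}$ ($r{\left(T,d \right)} = \frac{d}{4^{2} + 0} = \frac{d}{16 + 0} = \frac{d}{16}$)
$Z{\left(K \right)} = 4 K$ ($Z{\left(K \right)} = \frac{\left(9 + 3\right) K}{3} = \frac{12 K}{3} = 4 K$)
$Z{\left(9 \cdot 4 \right)} r{\left(0,1 \right)} = 4 \cdot 9 \cdot 4 \cdot \frac{1}{16} \cdot 1 = 4 \cdot 36 \cdot \frac{1}{16} = 144 \cdot \frac{1}{16} = 9$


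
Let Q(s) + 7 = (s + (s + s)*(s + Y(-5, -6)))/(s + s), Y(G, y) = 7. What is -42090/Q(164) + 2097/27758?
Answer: -2335978527/9132382 ≈ -255.79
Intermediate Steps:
Q(s) = -7 + (s + 2*s*(7 + s))/(2*s) (Q(s) = -7 + (s + (s + s)*(s + 7))/(s + s) = -7 + (s + (2*s)*(7 + s))/((2*s)) = -7 + (s + 2*s*(7 + s))*(1/(2*s)) = -7 + (s + 2*s*(7 + s))/(2*s))
-42090/Q(164) + 2097/27758 = -42090/(½ + 164) + 2097/27758 = -42090/329/2 + 2097*(1/27758) = -42090*2/329 + 2097/27758 = -84180/329 + 2097/27758 = -2335978527/9132382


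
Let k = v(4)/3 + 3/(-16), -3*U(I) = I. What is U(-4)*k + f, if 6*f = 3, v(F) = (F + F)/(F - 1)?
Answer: 155/108 ≈ 1.4352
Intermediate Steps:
v(F) = 2*F/(-1 + F) (v(F) = (2*F)/(-1 + F) = 2*F/(-1 + F))
f = ½ (f = (⅙)*3 = ½ ≈ 0.50000)
U(I) = -I/3
k = 101/144 (k = (2*4/(-1 + 4))/3 + 3/(-16) = (2*4/3)*(⅓) + 3*(-1/16) = (2*4*(⅓))*(⅓) - 3/16 = (8/3)*(⅓) - 3/16 = 8/9 - 3/16 = 101/144 ≈ 0.70139)
U(-4)*k + f = -⅓*(-4)*(101/144) + ½ = (4/3)*(101/144) + ½ = 101/108 + ½ = 155/108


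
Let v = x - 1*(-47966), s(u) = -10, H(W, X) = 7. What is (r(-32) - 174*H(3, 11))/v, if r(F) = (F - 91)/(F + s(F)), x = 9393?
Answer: -17011/803026 ≈ -0.021184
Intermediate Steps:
r(F) = (-91 + F)/(-10 + F) (r(F) = (F - 91)/(F - 10) = (-91 + F)/(-10 + F))
v = 57359 (v = 9393 - 1*(-47966) = 9393 + 47966 = 57359)
(r(-32) - 174*H(3, 11))/v = ((-91 - 32)/(-10 - 32) - 174*7)/57359 = (-123/(-42) - 1*1218)*(1/57359) = (-1/42*(-123) - 1218)*(1/57359) = (41/14 - 1218)*(1/57359) = -17011/14*1/57359 = -17011/803026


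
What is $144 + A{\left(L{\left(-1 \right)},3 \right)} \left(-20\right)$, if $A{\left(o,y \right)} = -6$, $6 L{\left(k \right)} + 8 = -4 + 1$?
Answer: $264$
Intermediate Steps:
$L{\left(k \right)} = - \frac{11}{6}$ ($L{\left(k \right)} = - \frac{4}{3} + \frac{-4 + 1}{6} = - \frac{4}{3} + \frac{1}{6} \left(-3\right) = - \frac{4}{3} - \frac{1}{2} = - \frac{11}{6}$)
$144 + A{\left(L{\left(-1 \right)},3 \right)} \left(-20\right) = 144 - -120 = 144 + 120 = 264$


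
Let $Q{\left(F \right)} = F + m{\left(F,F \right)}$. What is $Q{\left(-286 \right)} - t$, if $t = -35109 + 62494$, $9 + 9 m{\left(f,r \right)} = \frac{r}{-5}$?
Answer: $- \frac{1244954}{45} \approx -27666.0$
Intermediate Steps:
$m{\left(f,r \right)} = -1 - \frac{r}{45}$ ($m{\left(f,r \right)} = -1 + \frac{r \frac{1}{-5}}{9} = -1 + \frac{r \left(- \frac{1}{5}\right)}{9} = -1 + \frac{\left(- \frac{1}{5}\right) r}{9} = -1 - \frac{r}{45}$)
$t = 27385$
$Q{\left(F \right)} = -1 + \frac{44 F}{45}$ ($Q{\left(F \right)} = F - \left(1 + \frac{F}{45}\right) = -1 + \frac{44 F}{45}$)
$Q{\left(-286 \right)} - t = \left(-1 + \frac{44}{45} \left(-286\right)\right) - 27385 = \left(-1 - \frac{12584}{45}\right) - 27385 = - \frac{12629}{45} - 27385 = - \frac{1244954}{45}$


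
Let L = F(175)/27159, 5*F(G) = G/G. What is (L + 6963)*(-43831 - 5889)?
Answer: -854768689744/2469 ≈ -3.4620e+8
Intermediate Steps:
F(G) = 1/5 (F(G) = (G/G)/5 = (1/5)*1 = 1/5)
L = 1/135795 (L = (1/5)/27159 = (1/5)*(1/27159) = 1/135795 ≈ 7.3640e-6)
(L + 6963)*(-43831 - 5889) = (1/135795 + 6963)*(-43831 - 5889) = (945540586/135795)*(-49720) = -854768689744/2469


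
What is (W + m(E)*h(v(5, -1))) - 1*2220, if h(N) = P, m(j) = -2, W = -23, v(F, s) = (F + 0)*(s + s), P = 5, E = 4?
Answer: -2253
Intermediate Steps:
v(F, s) = 2*F*s (v(F, s) = F*(2*s) = 2*F*s)
h(N) = 5
(W + m(E)*h(v(5, -1))) - 1*2220 = (-23 - 2*5) - 1*2220 = (-23 - 10) - 2220 = -33 - 2220 = -2253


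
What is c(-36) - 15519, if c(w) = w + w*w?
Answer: -14259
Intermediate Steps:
c(w) = w + w**2
c(-36) - 15519 = -36*(1 - 36) - 15519 = -36*(-35) - 15519 = 1260 - 15519 = -14259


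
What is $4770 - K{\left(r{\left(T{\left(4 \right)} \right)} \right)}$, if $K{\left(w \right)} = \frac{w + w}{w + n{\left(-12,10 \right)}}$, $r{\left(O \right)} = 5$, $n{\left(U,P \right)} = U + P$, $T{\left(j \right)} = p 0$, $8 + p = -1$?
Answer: $\frac{14300}{3} \approx 4766.7$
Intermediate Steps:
$p = -9$ ($p = -8 - 1 = -9$)
$T{\left(j \right)} = 0$ ($T{\left(j \right)} = \left(-9\right) 0 = 0$)
$n{\left(U,P \right)} = P + U$
$K{\left(w \right)} = \frac{2 w}{-2 + w}$ ($K{\left(w \right)} = \frac{w + w}{w + \left(10 - 12\right)} = \frac{2 w}{w - 2} = \frac{2 w}{-2 + w}$)
$4770 - K{\left(r{\left(T{\left(4 \right)} \right)} \right)} = 4770 - 2 \cdot 5 \frac{1}{-2 + 5} = 4770 - 2 \cdot 5 \cdot \frac{1}{3} = 4770 - \frac{10}{3} = \frac{14300}{3}$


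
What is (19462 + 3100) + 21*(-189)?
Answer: 18593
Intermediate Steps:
(19462 + 3100) + 21*(-189) = 22562 - 3969 = 18593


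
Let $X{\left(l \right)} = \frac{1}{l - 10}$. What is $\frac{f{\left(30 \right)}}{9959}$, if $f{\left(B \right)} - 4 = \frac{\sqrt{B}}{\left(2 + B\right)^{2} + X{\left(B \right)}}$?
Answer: $\frac{4}{9959} + \frac{20 \sqrt{30}}{203970279} \approx 0.00040218$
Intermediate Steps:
$X{\left(l \right)} = \frac{1}{-10 + l}$
$f{\left(B \right)} = 4 + \frac{\sqrt{B}}{\frac{1}{-10 + B} + \left(2 + B\right)^{2}}$ ($f{\left(B \right)} = 4 + \frac{\sqrt{B}}{\left(2 + B\right)^{2} + \frac{1}{-10 + B}} = 4 + \frac{\sqrt{B}}{\frac{1}{-10 + B} + \left(2 + B\right)^{2}}$)
$\frac{f{\left(30 \right)}}{9959} = \frac{\frac{1}{1 + \left(2 + 30\right)^{2} \left(-10 + 30\right)} \left(4 + \left(-10 + 30\right) \left(\sqrt{30} + 4 \left(2 + 30\right)^{2}\right)\right)}{9959} = \frac{4 + 20 \left(\sqrt{30} + 4 \cdot 32^{2}\right)}{1 + 32^{2} \cdot 20} \cdot \frac{1}{9959} = \frac{4 + 20 \left(\sqrt{30} + 4 \cdot 1024\right)}{1 + 1024 \cdot 20} \cdot \frac{1}{9959} = \frac{4 + 20 \left(\sqrt{30} + 4096\right)}{1 + 20480} \cdot \frac{1}{9959} = \frac{4 + 20 \left(4096 + \sqrt{30}\right)}{20481} \cdot \frac{1}{9959} = \frac{4 + \left(81920 + 20 \sqrt{30}\right)}{20481} \cdot \frac{1}{9959} = \frac{81924 + 20 \sqrt{30}}{20481} \cdot \frac{1}{9959} = \left(4 + \frac{20 \sqrt{30}}{20481}\right) \frac{1}{9959} = \frac{4}{9959} + \frac{20 \sqrt{30}}{203970279}$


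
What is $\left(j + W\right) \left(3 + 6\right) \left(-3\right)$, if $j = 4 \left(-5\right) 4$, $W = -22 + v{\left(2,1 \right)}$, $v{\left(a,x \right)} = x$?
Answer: $2727$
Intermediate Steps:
$W = -21$ ($W = -22 + 1 = -21$)
$j = -80$ ($j = \left(-20\right) 4 = -80$)
$\left(j + W\right) \left(3 + 6\right) \left(-3\right) = \left(-80 - 21\right) \left(3 + 6\right) \left(-3\right) = - 101 \cdot 9 \left(-3\right) = \left(-101\right) \left(-27\right) = 2727$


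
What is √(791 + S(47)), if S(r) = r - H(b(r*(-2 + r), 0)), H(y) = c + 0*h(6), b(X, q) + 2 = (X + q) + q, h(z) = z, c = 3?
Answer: √835 ≈ 28.896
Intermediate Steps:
b(X, q) = -2 + X + 2*q (b(X, q) = -2 + ((X + q) + q) = -2 + (X + 2*q) = -2 + X + 2*q)
H(y) = 3 (H(y) = 3 + 0*6 = 3 + 0 = 3)
S(r) = -3 + r (S(r) = r - 1*3 = r - 3 = -3 + r)
√(791 + S(47)) = √(791 + (-3 + 47)) = √(791 + 44) = √835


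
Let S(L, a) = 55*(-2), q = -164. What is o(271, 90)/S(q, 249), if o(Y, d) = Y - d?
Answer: -181/110 ≈ -1.6455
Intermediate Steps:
S(L, a) = -110
o(271, 90)/S(q, 249) = (271 - 1*90)/(-110) = (271 - 90)*(-1/110) = 181*(-1/110) = -181/110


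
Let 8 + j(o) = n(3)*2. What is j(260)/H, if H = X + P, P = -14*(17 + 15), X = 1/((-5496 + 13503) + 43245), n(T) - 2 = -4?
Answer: 615024/22960895 ≈ 0.026786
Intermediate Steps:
n(T) = -2 (n(T) = 2 - 4 = -2)
j(o) = -12 (j(o) = -8 - 2*2 = -8 - 4 = -12)
X = 1/51252 (X = 1/(8007 + 43245) = 1/51252 ≈ 1.9511e-5)
P = -448 (P = -14*32 = -448)
H = -22960895/51252 (H = 1/51252 - 448 = -22960895/51252 ≈ -448.00)
j(260)/H = -12/(-22960895/51252) = -12*(-51252/22960895) = 615024/22960895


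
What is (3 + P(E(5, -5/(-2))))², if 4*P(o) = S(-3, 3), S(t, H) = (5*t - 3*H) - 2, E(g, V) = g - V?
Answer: 49/4 ≈ 12.250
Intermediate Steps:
S(t, H) = -2 - 3*H + 5*t (S(t, H) = (-3*H + 5*t) - 2 = -2 - 3*H + 5*t)
P(o) = -13/2 (P(o) = (-2 - 3*3 + 5*(-3))/4 = (-2 - 9 - 15)/4 = (¼)*(-26) = -13/2)
(3 + P(E(5, -5/(-2))))² = (3 - 13/2)² = (-7/2)² = 49/4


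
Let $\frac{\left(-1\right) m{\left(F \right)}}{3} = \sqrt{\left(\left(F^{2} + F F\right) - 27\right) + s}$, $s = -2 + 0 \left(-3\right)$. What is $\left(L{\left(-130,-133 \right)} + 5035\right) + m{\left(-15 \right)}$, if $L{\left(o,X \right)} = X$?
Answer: $4902 - 3 \sqrt{421} \approx 4840.4$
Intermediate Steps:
$s = -2$ ($s = -2 + 0 = -2$)
$m{\left(F \right)} = - 3 \sqrt{-29 + 2 F^{2}}$ ($m{\left(F \right)} = - 3 \sqrt{\left(\left(F^{2} + F F\right) - 27\right) - 2} = - 3 \sqrt{\left(\left(F^{2} + F^{2}\right) - 27\right) - 2} = - 3 \sqrt{\left(2 F^{2} - 27\right) - 2} = - 3 \sqrt{\left(-27 + 2 F^{2}\right) - 2} = - 3 \sqrt{-29 + 2 F^{2}}$)
$\left(L{\left(-130,-133 \right)} + 5035\right) + m{\left(-15 \right)} = \left(-133 + 5035\right) - 3 \sqrt{-29 + 2 \left(-15\right)^{2}} = 4902 - 3 \sqrt{-29 + 2 \cdot 225} = 4902 - 3 \sqrt{-29 + 450} = 4902 - 3 \sqrt{421}$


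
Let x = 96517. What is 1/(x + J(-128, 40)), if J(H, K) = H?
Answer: 1/96389 ≈ 1.0375e-5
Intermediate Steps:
1/(x + J(-128, 40)) = 1/(96517 - 128) = 1/96389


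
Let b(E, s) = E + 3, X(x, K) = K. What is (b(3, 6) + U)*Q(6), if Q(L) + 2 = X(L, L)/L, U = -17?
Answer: 11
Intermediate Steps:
Q(L) = -1 (Q(L) = -2 + L/L = -2 + 1 = -1)
b(E, s) = 3 + E
(b(3, 6) + U)*Q(6) = ((3 + 3) - 17)*(-1) = (6 - 17)*(-1) = -11*(-1) = 11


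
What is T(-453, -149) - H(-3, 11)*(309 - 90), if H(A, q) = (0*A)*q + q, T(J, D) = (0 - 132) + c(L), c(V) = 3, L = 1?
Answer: -2538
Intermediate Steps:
T(J, D) = -129 (T(J, D) = (0 - 132) + 3 = -132 + 3 = -129)
H(A, q) = q (H(A, q) = 0*q + q = 0 + q = q)
T(-453, -149) - H(-3, 11)*(309 - 90) = -129 - 11*(309 - 90) = -129 - 11*219 = -129 - 1*2409 = -129 - 2409 = -2538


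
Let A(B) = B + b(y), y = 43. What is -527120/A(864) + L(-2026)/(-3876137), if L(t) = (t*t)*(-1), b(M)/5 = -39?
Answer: -2040443307196/2593135653 ≈ -786.86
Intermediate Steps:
b(M) = -195 (b(M) = 5*(-39) = -195)
A(B) = -195 + B (A(B) = B - 195 = -195 + B)
L(t) = -t² (L(t) = t²*(-1) = -t²)
-527120/A(864) + L(-2026)/(-3876137) = -527120/(-195 + 864) - 1*(-2026)²/(-3876137) = -527120/669 - 1*4104676*(-1/3876137) = -527120*1/669 - 4104676*(-1/3876137) = -527120/669 + 4104676/3876137 = -2040443307196/2593135653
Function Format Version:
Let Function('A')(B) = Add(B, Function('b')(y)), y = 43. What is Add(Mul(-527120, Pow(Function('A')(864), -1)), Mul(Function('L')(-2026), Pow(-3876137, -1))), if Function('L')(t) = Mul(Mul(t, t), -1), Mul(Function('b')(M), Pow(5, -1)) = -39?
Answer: Rational(-2040443307196, 2593135653) ≈ -786.86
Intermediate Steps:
Function('b')(M) = -195 (Function('b')(M) = Mul(5, -39) = -195)
Function('A')(B) = Add(-195, B) (Function('A')(B) = Add(B, -195) = Add(-195, B))
Function('L')(t) = Mul(-1, Pow(t, 2)) (Function('L')(t) = Mul(Pow(t, 2), -1) = Mul(-1, Pow(t, 2)))
Add(Mul(-527120, Pow(Function('A')(864), -1)), Mul(Function('L')(-2026), Pow(-3876137, -1))) = Add(Mul(-527120, Pow(Add(-195, 864), -1)), Mul(Mul(-1, Pow(-2026, 2)), Pow(-3876137, -1))) = Add(Mul(-527120, Pow(669, -1)), Mul(Mul(-1, 4104676), Rational(-1, 3876137))) = Add(Mul(-527120, Rational(1, 669)), Mul(-4104676, Rational(-1, 3876137))) = Add(Rational(-527120, 669), Rational(4104676, 3876137)) = Rational(-2040443307196, 2593135653)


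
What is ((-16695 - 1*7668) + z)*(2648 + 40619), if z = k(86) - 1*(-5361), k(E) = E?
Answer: -818438572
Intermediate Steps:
z = 5447 (z = 86 - 1*(-5361) = 86 + 5361 = 5447)
((-16695 - 1*7668) + z)*(2648 + 40619) = ((-16695 - 1*7668) + 5447)*(2648 + 40619) = ((-16695 - 7668) + 5447)*43267 = (-24363 + 5447)*43267 = -18916*43267 = -818438572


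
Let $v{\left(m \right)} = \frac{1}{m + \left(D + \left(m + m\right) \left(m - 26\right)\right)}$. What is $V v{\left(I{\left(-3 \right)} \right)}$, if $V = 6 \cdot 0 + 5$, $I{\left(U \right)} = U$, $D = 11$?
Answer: $\frac{5}{182} \approx 0.027473$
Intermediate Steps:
$V = 5$ ($V = 0 + 5 = 5$)
$v{\left(m \right)} = \frac{1}{11 + m + 2 m \left(-26 + m\right)}$ ($v{\left(m \right)} = \frac{1}{m + \left(11 + \left(m + m\right) \left(m - 26\right)\right)} = \frac{1}{m + \left(11 + 2 m \left(-26 + m\right)\right)} = \frac{1}{11 + m + 2 m \left(-26 + m\right)}$)
$V v{\left(I{\left(-3 \right)} \right)} = \frac{5}{11 - -153 + 2 \left(-3\right)^{2}} = \frac{5}{11 + 153 + 2 \cdot 9} = \frac{5}{11 + 153 + 18} = \frac{5}{182}$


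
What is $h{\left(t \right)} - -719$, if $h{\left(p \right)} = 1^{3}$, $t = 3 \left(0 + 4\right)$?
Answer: $720$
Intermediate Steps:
$t = 12$ ($t = 3 \cdot 4 = 12$)
$h{\left(p \right)} = 1$
$h{\left(t \right)} - -719 = 1 - -719 = 1 + 719 = 720$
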